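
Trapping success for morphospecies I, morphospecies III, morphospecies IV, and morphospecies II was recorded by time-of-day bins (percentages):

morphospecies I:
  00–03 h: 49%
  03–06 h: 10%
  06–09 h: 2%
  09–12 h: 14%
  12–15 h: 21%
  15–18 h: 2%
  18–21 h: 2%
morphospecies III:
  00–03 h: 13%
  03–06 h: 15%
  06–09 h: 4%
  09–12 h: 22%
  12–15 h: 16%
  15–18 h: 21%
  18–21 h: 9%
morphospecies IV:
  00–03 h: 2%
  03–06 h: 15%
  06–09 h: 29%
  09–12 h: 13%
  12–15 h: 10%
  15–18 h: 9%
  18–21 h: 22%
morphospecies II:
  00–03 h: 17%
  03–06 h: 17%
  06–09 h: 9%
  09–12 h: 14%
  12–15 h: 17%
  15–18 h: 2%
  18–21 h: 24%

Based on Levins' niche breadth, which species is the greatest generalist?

morphospecies III

Convert percentages to proportions (divide by 100).
Σp_Iᵢ² = 0.49² + 0.10² + 0.02² + 0.14² + 0.21² + 0.02² + 0.02² = 0.2401 + 0.0100 + 0.0004 + 0.0196 + 0.0441 + 0.0004 + 0.0004 = 0.3150
B_I = 1 / 0.3150 = 3.1746
Σp_IIIᵢ² = 0.13² + 0.15² + 0.04² + 0.22² + 0.16² + 0.21² + 0.09² = 0.0169 + 0.0225 + 0.0016 + 0.0484 + 0.0256 + 0.0441 + 0.0081 = 0.1672
B_III = 1 / 0.1672 = 5.9809
Σp_IVᵢ² = 0.02² + 0.15² + 0.29² + 0.13² + 0.10² + 0.09² + 0.22² = 0.0004 + 0.0225 + 0.0841 + 0.0169 + 0.0100 + 0.0081 + 0.0484 = 0.1904
B_IV = 1 / 0.1904 = 5.2521
Σp_IIᵢ² = 0.17² + 0.17² + 0.09² + 0.14² + 0.17² + 0.02² + 0.24² = 0.0289 + 0.0289 + 0.0081 + 0.0196 + 0.0289 + 0.0004 + 0.0576 = 0.1724
B_II = 1 / 0.1724 = 5.8005
Highest B → broadest niche (most generalist): morphospecies III (B = 5.98).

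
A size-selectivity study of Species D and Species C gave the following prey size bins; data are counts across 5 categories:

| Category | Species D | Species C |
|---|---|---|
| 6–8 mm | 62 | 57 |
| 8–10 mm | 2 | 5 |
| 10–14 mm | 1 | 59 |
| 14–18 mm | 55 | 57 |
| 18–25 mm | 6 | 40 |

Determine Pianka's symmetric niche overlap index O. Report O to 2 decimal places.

0.78

Proportions for Species D (n=126): 62/126=0.4921, 2/126=0.0159, 1/126=0.0079, 55/126=0.4365, 6/126=0.0476
Proportions for Species C (n=218): 57/218=0.2615, 5/218=0.0229, 59/218=0.2706, 57/218=0.2615, 40/218=0.1835
Σ p₁ᵢp₂ᵢ = 0.128684 + 0.000364 + 0.002138 + 0.114145 + 0.008735 = 0.254066
Σp_1ᵢ² = 0.4921² + 0.0159² + 0.0079² + 0.4365² + 0.0476² = 0.242162 + 0.000253 + 0.000062 + 0.190532 + 0.002266 = 0.435275
Σp_2ᵢ² = 0.2615² + 0.0229² + 0.2706² + 0.2615² + 0.1835² = 0.068382 + 0.000524 + 0.073224 + 0.068382 + 0.033672 = 0.244184
O = 0.254066 / √(0.435275 × 0.244184) = 0.254066 / 0.3260172 = 0.7793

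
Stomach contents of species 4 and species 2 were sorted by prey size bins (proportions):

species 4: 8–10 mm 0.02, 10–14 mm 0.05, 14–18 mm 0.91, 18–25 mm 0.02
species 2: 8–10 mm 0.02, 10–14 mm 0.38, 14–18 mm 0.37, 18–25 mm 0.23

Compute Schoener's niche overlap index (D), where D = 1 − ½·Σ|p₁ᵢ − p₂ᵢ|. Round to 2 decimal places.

0.46

Σ|p₁ᵢ − p₂ᵢ| = 0.00 + 0.33 + 0.54 + 0.21 = 1.08
D = 1 − ½ × 1.08 = 1 − 0.540 = 0.4600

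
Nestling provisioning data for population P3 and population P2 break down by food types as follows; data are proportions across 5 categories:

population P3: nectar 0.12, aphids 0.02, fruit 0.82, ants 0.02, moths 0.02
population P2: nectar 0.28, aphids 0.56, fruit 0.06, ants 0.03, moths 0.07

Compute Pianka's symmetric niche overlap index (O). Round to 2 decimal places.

Σ p₁ᵢp₂ᵢ = 0.0336 + 0.0112 + 0.0492 + 0.0006 + 0.0014 = 0.0960
Σp_1ᵢ² = 0.12² + 0.02² + 0.82² + 0.02² + 0.02² = 0.0144 + 0.0004 + 0.6724 + 0.0004 + 0.0004 = 0.6880
Σp_2ᵢ² = 0.28² + 0.56² + 0.06² + 0.03² + 0.07² = 0.0784 + 0.3136 + 0.0036 + 0.0009 + 0.0049 = 0.4014
O = 0.0960 / √(0.6880 × 0.4014) = 0.0960 / 0.52551 = 0.1827

0.18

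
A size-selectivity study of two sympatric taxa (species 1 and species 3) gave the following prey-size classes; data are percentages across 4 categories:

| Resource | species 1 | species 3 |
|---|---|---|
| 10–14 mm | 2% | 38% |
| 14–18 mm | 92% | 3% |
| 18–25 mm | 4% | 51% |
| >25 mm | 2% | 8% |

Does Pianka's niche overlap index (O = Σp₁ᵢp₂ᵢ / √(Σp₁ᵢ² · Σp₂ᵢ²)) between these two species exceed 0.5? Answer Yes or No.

Convert percentages to proportions (divide by 100).
Σ p₁ᵢp₂ᵢ = 0.0076 + 0.0276 + 0.0204 + 0.0016 = 0.0572
Σp_1ᵢ² = 0.02² + 0.92² + 0.04² + 0.02² = 0.0004 + 0.8464 + 0.0016 + 0.0004 = 0.8488
Σp_2ᵢ² = 0.38² + 0.03² + 0.51² + 0.08² = 0.1444 + 0.0009 + 0.2601 + 0.0064 = 0.4118
O = 0.0572 / √(0.8488 × 0.4118) = 0.0572 / 0.59122 = 0.0967
O = 0.0967 < 0.5 → No.

No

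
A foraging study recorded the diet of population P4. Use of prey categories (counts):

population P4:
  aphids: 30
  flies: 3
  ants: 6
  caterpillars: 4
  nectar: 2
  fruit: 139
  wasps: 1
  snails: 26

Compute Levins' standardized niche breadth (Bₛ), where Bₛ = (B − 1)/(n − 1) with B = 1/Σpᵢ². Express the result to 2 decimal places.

Proportions for population P4 (n=211): 30/211=0.1422, 3/211=0.0142, 6/211=0.0284, 4/211=0.0190, 2/211=0.0095, 139/211=0.6588, 1/211=0.0047, 26/211=0.1232
Σpᵢ² = 0.1422² + 0.0142² + 0.0284² + 0.0190² + 0.0095² + 0.6588² + 0.0047² + 0.1232² = 0.020221 + 0.000202 + 0.000807 + 0.000361 + 0.000090 + 0.434017 + 0.000022 + 0.015178 = 0.470898
B = 1 / 0.470898 = 2.1236
Bₛ = (B − 1)/(n − 1) = (2.1236 − 1)/(8 − 1) = 1.1236/7 = 0.1605

0.16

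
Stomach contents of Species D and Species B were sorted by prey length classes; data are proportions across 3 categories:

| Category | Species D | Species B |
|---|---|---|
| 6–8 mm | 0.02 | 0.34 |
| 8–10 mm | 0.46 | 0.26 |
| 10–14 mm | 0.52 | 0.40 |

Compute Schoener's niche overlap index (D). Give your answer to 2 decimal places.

Σ|p₁ᵢ − p₂ᵢ| = 0.32 + 0.20 + 0.12 = 0.64
D = 1 − ½ × 0.64 = 1 − 0.320 = 0.6800

0.68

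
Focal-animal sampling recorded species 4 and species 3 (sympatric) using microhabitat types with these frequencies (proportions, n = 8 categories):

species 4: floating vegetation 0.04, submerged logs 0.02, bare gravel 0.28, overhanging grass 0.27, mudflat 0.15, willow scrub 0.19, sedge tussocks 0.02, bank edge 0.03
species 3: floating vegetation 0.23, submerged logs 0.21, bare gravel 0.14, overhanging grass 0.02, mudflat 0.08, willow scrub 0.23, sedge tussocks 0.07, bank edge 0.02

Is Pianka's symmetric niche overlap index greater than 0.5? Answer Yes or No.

Σ p₁ᵢp₂ᵢ = 0.0092 + 0.0042 + 0.0392 + 0.0054 + 0.0120 + 0.0437 + 0.0014 + 0.0006 = 0.1157
Σp_1ᵢ² = 0.04² + 0.02² + 0.28² + 0.27² + 0.15² + 0.19² + 0.02² + 0.03² = 0.0016 + 0.0004 + 0.0784 + 0.0729 + 0.0225 + 0.0361 + 0.0004 + 0.0009 = 0.2132
Σp_2ᵢ² = 0.23² + 0.21² + 0.14² + 0.02² + 0.08² + 0.23² + 0.07² + 0.02² = 0.0529 + 0.0441 + 0.0196 + 0.0004 + 0.0064 + 0.0529 + 0.0049 + 0.0004 = 0.1816
O = 0.1157 / √(0.2132 × 0.1816) = 0.1157 / 0.19677 = 0.5880
O = 0.5880 > 0.5 → Yes.

Yes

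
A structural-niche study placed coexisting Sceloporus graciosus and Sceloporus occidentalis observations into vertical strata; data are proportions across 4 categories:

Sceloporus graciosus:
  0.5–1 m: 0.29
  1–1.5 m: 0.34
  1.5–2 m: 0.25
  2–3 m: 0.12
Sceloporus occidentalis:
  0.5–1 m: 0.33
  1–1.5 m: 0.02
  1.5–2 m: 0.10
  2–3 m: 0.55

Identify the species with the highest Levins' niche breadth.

Σp_gracᵢ² = 0.29² + 0.34² + 0.25² + 0.12² = 0.0841 + 0.1156 + 0.0625 + 0.0144 = 0.2766
B_grac = 1 / 0.2766 = 3.6153
Σp_occiᵢ² = 0.33² + 0.02² + 0.10² + 0.55² = 0.1089 + 0.0004 + 0.0100 + 0.3025 = 0.4218
B_occi = 1 / 0.4218 = 2.3708
Highest B → broadest niche (most generalist): Sceloporus graciosus (B = 3.62).

Sceloporus graciosus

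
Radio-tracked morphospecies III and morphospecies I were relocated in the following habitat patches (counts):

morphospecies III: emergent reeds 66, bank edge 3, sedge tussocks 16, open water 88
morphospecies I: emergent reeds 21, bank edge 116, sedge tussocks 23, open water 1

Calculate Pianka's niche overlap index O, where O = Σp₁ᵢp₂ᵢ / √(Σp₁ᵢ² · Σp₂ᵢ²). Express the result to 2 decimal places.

0.16

Proportions for morphospecies III (n=173): 66/173=0.3815, 3/173=0.0173, 16/173=0.0925, 88/173=0.5087
Proportions for morphospecies I (n=161): 21/161=0.1304, 116/161=0.7205, 23/161=0.1429, 1/161=0.0062
Σ p₁ᵢp₂ᵢ = 0.049748 + 0.012465 + 0.013218 + 0.003154 = 0.078585
Σp_1ᵢ² = 0.3815² + 0.0173² + 0.0925² + 0.5087² = 0.145542 + 0.000299 + 0.008556 + 0.258776 = 0.413173
Σp_2ᵢ² = 0.1304² + 0.7205² + 0.1429² + 0.0062² = 0.017004 + 0.519120 + 0.020420 + 0.000038 = 0.556582
O = 0.078585 / √(0.413173 × 0.556582) = 0.078585 / 0.4795463 = 0.1639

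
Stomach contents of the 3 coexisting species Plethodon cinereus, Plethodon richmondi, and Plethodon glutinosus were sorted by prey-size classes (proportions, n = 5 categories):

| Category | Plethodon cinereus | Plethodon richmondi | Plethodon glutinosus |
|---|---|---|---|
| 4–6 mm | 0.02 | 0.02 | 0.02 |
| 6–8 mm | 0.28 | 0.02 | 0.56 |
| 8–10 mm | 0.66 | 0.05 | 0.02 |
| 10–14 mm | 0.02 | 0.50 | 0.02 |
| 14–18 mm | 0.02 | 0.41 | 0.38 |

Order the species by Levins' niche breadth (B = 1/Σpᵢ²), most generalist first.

Σp_cineᵢ² = 0.02² + 0.28² + 0.66² + 0.02² + 0.02² = 0.0004 + 0.0784 + 0.4356 + 0.0004 + 0.0004 = 0.5152
B_cine = 1 / 0.5152 = 1.9410
Σp_richᵢ² = 0.02² + 0.02² + 0.05² + 0.50² + 0.41² = 0.0004 + 0.0004 + 0.0025 + 0.2500 + 0.1681 = 0.4214
B_rich = 1 / 0.4214 = 2.3730
Σp_glutᵢ² = 0.02² + 0.56² + 0.02² + 0.02² + 0.38² = 0.0004 + 0.3136 + 0.0004 + 0.0004 + 0.1444 = 0.4592
B_glut = 1 / 0.4592 = 2.1777
Ranking by B (broadest → narrowest): Plethodon richmondi (2.37) > Plethodon glutinosus (2.18) > Plethodon cinereus (1.94)

Plethodon richmondi > Plethodon glutinosus > Plethodon cinereus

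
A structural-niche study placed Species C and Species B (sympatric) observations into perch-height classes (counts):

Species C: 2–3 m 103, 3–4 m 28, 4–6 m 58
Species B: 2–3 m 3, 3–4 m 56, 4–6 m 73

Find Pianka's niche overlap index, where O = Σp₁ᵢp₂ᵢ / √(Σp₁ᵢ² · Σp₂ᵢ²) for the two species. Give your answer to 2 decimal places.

0.55

Proportions for Species C (n=189): 103/189=0.5450, 28/189=0.1481, 58/189=0.3069
Proportions for Species B (n=132): 3/132=0.0227, 56/132=0.4242, 73/132=0.5530
Σ p₁ᵢp₂ᵢ = 0.012372 + 0.062824 + 0.169716 = 0.244912
Σp_1ᵢ² = 0.5450² + 0.1481² + 0.3069² = 0.297025 + 0.021934 + 0.094188 = 0.413147
Σp_2ᵢ² = 0.0227² + 0.4242² + 0.5530² = 0.000515 + 0.179946 + 0.305809 = 0.486270
O = 0.244912 / √(0.413147 × 0.486270) = 0.244912 / 0.4482198 = 0.5464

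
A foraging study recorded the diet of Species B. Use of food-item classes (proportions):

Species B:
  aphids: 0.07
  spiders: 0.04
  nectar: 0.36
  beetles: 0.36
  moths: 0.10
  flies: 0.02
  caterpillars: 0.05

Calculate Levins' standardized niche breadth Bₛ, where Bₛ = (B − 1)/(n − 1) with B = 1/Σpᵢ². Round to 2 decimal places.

0.43

Σpᵢ² = 0.07² + 0.04² + 0.36² + 0.36² + 0.10² + 0.02² + 0.05² = 0.0049 + 0.0016 + 0.1296 + 0.1296 + 0.0100 + 0.0004 + 0.0025 = 0.2786
B = 1 / 0.2786 = 3.5894
Bₛ = (B − 1)/(n − 1) = (3.5894 − 1)/(7 − 1) = 2.5894/6 = 0.4316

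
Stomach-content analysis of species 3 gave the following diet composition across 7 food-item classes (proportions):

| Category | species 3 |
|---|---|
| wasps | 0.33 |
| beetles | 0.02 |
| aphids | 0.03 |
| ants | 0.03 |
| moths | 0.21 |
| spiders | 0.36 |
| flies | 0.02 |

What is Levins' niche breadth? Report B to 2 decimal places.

3.51

Σpᵢ² = 0.33² + 0.02² + 0.03² + 0.03² + 0.21² + 0.36² + 0.02² = 0.1089 + 0.0004 + 0.0009 + 0.0009 + 0.0441 + 0.1296 + 0.0004 = 0.2852
B = 1 / 0.2852 = 3.5063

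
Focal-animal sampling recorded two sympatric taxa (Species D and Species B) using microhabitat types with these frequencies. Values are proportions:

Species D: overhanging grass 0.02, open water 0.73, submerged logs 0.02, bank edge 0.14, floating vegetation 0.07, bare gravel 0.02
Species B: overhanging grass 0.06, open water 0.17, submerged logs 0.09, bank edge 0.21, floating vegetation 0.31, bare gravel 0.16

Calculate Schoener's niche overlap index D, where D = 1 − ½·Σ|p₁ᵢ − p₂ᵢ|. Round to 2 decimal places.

0.44

Σ|p₁ᵢ − p₂ᵢ| = 0.04 + 0.56 + 0.07 + 0.07 + 0.24 + 0.14 = 1.12
D = 1 − ½ × 1.12 = 1 − 0.560 = 0.4400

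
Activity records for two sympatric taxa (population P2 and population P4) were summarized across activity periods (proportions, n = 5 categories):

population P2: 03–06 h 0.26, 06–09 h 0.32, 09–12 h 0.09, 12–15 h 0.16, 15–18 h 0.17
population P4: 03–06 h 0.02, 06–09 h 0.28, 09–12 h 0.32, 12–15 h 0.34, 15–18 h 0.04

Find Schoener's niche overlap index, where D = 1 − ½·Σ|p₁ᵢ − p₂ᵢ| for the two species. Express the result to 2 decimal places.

0.59

Σ|p₁ᵢ − p₂ᵢ| = 0.24 + 0.04 + 0.23 + 0.18 + 0.13 = 0.82
D = 1 − ½ × 0.82 = 1 − 0.410 = 0.5900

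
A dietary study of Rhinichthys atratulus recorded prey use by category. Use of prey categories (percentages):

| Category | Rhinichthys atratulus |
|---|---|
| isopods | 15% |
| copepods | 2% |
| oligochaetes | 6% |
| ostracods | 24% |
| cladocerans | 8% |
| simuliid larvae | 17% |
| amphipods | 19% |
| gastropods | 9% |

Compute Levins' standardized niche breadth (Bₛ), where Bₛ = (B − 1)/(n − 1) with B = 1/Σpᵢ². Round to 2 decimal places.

Convert percentages to proportions (divide by 100).
Σpᵢ² = 0.15² + 0.02² + 0.06² + 0.24² + 0.08² + 0.17² + 0.19² + 0.09² = 0.0225 + 0.0004 + 0.0036 + 0.0576 + 0.0064 + 0.0289 + 0.0361 + 0.0081 = 0.1636
B = 1 / 0.1636 = 6.1125
Bₛ = (B − 1)/(n − 1) = (6.1125 − 1)/(8 − 1) = 5.1125/7 = 0.7304

0.73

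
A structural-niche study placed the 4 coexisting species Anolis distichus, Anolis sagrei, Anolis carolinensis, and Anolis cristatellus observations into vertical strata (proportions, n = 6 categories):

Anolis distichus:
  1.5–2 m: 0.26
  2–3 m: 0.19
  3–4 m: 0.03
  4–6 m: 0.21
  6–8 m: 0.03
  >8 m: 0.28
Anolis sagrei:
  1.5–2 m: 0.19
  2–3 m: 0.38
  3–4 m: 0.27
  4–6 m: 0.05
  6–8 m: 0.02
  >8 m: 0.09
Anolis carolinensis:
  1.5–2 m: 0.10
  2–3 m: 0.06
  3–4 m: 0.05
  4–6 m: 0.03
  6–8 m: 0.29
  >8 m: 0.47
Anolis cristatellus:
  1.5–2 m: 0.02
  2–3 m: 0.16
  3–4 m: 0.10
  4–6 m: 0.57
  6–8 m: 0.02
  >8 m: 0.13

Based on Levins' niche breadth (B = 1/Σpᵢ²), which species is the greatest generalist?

Anolis distichus

Σp_distᵢ² = 0.26² + 0.19² + 0.03² + 0.21² + 0.03² + 0.28² = 0.0676 + 0.0361 + 0.0009 + 0.0441 + 0.0009 + 0.0784 = 0.2280
B_dist = 1 / 0.2280 = 4.3860
Σp_sagrᵢ² = 0.19² + 0.38² + 0.27² + 0.05² + 0.02² + 0.09² = 0.0361 + 0.1444 + 0.0729 + 0.0025 + 0.0004 + 0.0081 = 0.2644
B_sagr = 1 / 0.2644 = 3.7821
Σp_caroᵢ² = 0.10² + 0.06² + 0.05² + 0.03² + 0.29² + 0.47² = 0.0100 + 0.0036 + 0.0025 + 0.0009 + 0.0841 + 0.2209 = 0.3220
B_caro = 1 / 0.3220 = 3.1056
Σp_crisᵢ² = 0.02² + 0.16² + 0.10² + 0.57² + 0.02² + 0.13² = 0.0004 + 0.0256 + 0.0100 + 0.3249 + 0.0004 + 0.0169 = 0.3782
B_cris = 1 / 0.3782 = 2.6441
Highest B → broadest niche (most generalist): Anolis distichus (B = 4.39).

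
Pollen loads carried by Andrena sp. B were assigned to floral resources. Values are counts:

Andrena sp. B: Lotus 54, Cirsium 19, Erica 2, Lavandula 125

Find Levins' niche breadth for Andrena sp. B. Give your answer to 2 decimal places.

2.12

Proportions for Andrena sp. B (n=200): 54/200=0.2700, 19/200=0.0950, 2/200=0.0100, 125/200=0.6250
Σpᵢ² = 0.2700² + 0.0950² + 0.0100² + 0.6250² = 0.072900 + 0.009025 + 0.000100 + 0.390625 = 0.472650
B = 1 / 0.472650 = 2.1157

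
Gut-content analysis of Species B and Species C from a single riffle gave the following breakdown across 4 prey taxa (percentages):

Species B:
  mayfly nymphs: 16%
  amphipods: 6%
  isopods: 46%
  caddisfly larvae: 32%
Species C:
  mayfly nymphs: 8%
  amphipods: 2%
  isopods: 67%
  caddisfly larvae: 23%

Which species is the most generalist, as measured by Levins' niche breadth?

Convert percentages to proportions (divide by 100).
Σp_Bᵢ² = 0.16² + 0.06² + 0.46² + 0.32² = 0.0256 + 0.0036 + 0.2116 + 0.1024 = 0.3432
B_B = 1 / 0.3432 = 2.9138
Σp_Cᵢ² = 0.08² + 0.02² + 0.67² + 0.23² = 0.0064 + 0.0004 + 0.4489 + 0.0529 = 0.5086
B_C = 1 / 0.5086 = 1.9662
Highest B → broadest niche (most generalist): Species B (B = 2.91).

Species B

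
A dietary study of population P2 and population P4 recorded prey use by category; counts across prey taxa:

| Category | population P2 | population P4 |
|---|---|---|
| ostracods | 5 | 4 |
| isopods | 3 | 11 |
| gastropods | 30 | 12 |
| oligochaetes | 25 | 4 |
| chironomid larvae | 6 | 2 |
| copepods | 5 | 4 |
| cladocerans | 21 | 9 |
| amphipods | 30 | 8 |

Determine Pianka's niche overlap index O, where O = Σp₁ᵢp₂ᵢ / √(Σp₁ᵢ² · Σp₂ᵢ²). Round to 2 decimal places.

Proportions for population P2 (n=125): 5/125=0.0400, 3/125=0.0240, 30/125=0.2400, 25/125=0.2000, 6/125=0.0480, 5/125=0.0400, 21/125=0.1680, 30/125=0.2400
Proportions for population P4 (n=54): 4/54=0.0741, 11/54=0.2037, 12/54=0.2222, 4/54=0.0741, 2/54=0.0370, 4/54=0.0741, 9/54=0.1667, 8/54=0.1481
Σ p₁ᵢp₂ᵢ = 0.002964 + 0.004889 + 0.053328 + 0.014820 + 0.001776 + 0.002964 + 0.028006 + 0.035544 = 0.144291
Σp_1ᵢ² = 0.0400² + 0.0240² + 0.2400² + 0.2000² + 0.0480² + 0.0400² + 0.1680² + 0.2400² = 0.001600 + 0.000576 + 0.057600 + 0.040000 + 0.002304 + 0.001600 + 0.028224 + 0.057600 = 0.189504
Σp_2ᵢ² = 0.0741² + 0.2037² + 0.2222² + 0.0741² + 0.0370² + 0.0741² + 0.1667² + 0.1481² = 0.005491 + 0.041494 + 0.049373 + 0.005491 + 0.001369 + 0.005491 + 0.027789 + 0.021934 = 0.158432
O = 0.144291 / √(0.189504 × 0.158432) = 0.144291 / 0.1732729 = 0.8327

0.83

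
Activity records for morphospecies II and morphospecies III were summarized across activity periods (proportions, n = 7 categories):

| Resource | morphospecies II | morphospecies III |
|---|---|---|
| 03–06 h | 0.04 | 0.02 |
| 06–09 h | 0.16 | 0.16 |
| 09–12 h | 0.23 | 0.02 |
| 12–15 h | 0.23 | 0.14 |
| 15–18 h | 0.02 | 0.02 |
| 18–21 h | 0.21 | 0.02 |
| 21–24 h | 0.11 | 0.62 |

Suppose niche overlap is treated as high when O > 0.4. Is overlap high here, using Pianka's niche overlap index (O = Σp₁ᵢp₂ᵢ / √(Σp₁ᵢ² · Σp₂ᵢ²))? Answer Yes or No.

Σ p₁ᵢp₂ᵢ = 0.0008 + 0.0256 + 0.0046 + 0.0322 + 0.0004 + 0.0042 + 0.0682 = 0.1360
Σp_1ᵢ² = 0.04² + 0.16² + 0.23² + 0.23² + 0.02² + 0.21² + 0.11² = 0.0016 + 0.0256 + 0.0529 + 0.0529 + 0.0004 + 0.0441 + 0.0121 = 0.1896
Σp_2ᵢ² = 0.02² + 0.16² + 0.02² + 0.14² + 0.02² + 0.02² + 0.62² = 0.0004 + 0.0256 + 0.0004 + 0.0196 + 0.0004 + 0.0004 + 0.3844 = 0.4312
O = 0.1360 / √(0.1896 × 0.4312) = 0.1360 / 0.28593 = 0.4756
O = 0.4756 > 0.4 → Yes.

Yes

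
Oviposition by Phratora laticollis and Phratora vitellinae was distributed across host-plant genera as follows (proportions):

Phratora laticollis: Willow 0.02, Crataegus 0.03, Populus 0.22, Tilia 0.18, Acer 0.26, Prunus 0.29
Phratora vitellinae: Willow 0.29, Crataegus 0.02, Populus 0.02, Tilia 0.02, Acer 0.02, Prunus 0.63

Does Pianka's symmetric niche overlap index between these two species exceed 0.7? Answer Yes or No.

No

Σ p₁ᵢp₂ᵢ = 0.0058 + 0.0006 + 0.0044 + 0.0036 + 0.0052 + 0.1827 = 0.2023
Σp_1ᵢ² = 0.02² + 0.03² + 0.22² + 0.18² + 0.26² + 0.29² = 0.0004 + 0.0009 + 0.0484 + 0.0324 + 0.0676 + 0.0841 = 0.2338
Σp_2ᵢ² = 0.29² + 0.02² + 0.02² + 0.02² + 0.02² + 0.63² = 0.0841 + 0.0004 + 0.0004 + 0.0004 + 0.0004 + 0.3969 = 0.4826
O = 0.2023 / √(0.2338 × 0.4826) = 0.2023 / 0.33590 = 0.6023
O = 0.6023 < 0.7 → No.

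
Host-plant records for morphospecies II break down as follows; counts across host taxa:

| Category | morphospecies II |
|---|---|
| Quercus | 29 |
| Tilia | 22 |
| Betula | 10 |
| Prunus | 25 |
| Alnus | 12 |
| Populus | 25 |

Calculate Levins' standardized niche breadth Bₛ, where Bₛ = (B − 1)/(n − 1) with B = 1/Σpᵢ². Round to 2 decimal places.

0.87

Proportions for morphospecies II (n=123): 29/123=0.2358, 22/123=0.1789, 10/123=0.0813, 25/123=0.2033, 12/123=0.0976, 25/123=0.2033
Σpᵢ² = 0.2358² + 0.1789² + 0.0813² + 0.2033² + 0.0976² + 0.2033² = 0.055602 + 0.032005 + 0.006610 + 0.041331 + 0.009526 + 0.041331 = 0.186405
B = 1 / 0.186405 = 5.3647
Bₛ = (B − 1)/(n − 1) = (5.3647 − 1)/(6 − 1) = 4.3647/5 = 0.8729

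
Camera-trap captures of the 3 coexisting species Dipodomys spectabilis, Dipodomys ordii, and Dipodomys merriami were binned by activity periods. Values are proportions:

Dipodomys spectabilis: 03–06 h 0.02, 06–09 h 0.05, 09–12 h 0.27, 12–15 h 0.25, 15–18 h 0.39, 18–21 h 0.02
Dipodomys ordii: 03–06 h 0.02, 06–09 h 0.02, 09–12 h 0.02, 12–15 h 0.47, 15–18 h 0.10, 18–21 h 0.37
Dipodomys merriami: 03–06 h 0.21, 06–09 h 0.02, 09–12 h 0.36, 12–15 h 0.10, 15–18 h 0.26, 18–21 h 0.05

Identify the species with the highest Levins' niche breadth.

Σp_specᵢ² = 0.02² + 0.05² + 0.27² + 0.25² + 0.39² + 0.02² = 0.0004 + 0.0025 + 0.0729 + 0.0625 + 0.1521 + 0.0004 = 0.2908
B_spec = 1 / 0.2908 = 3.4388
Σp_ordiᵢ² = 0.02² + 0.02² + 0.02² + 0.47² + 0.10² + 0.37² = 0.0004 + 0.0004 + 0.0004 + 0.2209 + 0.0100 + 0.1369 = 0.3690
B_ordi = 1 / 0.3690 = 2.7100
Σp_merrᵢ² = 0.21² + 0.02² + 0.36² + 0.10² + 0.26² + 0.05² = 0.0441 + 0.0004 + 0.1296 + 0.0100 + 0.0676 + 0.0025 = 0.2542
B_merr = 1 / 0.2542 = 3.9339
Highest B → broadest niche (most generalist): Dipodomys merriami (B = 3.93).

Dipodomys merriami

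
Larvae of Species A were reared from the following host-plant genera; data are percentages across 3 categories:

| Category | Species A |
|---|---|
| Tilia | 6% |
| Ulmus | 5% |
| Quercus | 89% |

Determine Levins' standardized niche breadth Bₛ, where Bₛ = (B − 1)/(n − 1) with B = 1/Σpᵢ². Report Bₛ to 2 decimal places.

0.13

Convert percentages to proportions (divide by 100).
Σpᵢ² = 0.06² + 0.05² + 0.89² = 0.0036 + 0.0025 + 0.7921 = 0.7982
B = 1 / 0.7982 = 1.2528
Bₛ = (B − 1)/(n − 1) = (1.2528 − 1)/(3 − 1) = 0.2528/2 = 0.1264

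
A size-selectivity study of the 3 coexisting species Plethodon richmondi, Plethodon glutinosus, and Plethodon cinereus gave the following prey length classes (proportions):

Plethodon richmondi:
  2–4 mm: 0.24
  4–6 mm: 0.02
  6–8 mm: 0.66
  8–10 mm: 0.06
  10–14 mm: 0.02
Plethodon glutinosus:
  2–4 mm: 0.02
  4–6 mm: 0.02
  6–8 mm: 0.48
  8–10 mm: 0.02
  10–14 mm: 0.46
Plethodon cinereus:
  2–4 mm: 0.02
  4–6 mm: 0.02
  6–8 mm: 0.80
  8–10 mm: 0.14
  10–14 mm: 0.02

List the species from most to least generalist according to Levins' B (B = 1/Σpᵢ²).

Σp_richᵢ² = 0.24² + 0.02² + 0.66² + 0.06² + 0.02² = 0.0576 + 0.0004 + 0.4356 + 0.0036 + 0.0004 = 0.4976
B_rich = 1 / 0.4976 = 2.0096
Σp_glutᵢ² = 0.02² + 0.02² + 0.48² + 0.02² + 0.46² = 0.0004 + 0.0004 + 0.2304 + 0.0004 + 0.2116 = 0.4432
B_glut = 1 / 0.4432 = 2.2563
Σp_cineᵢ² = 0.02² + 0.02² + 0.80² + 0.14² + 0.02² = 0.0004 + 0.0004 + 0.6400 + 0.0196 + 0.0004 = 0.6608
B_cine = 1 / 0.6608 = 1.5133
Ranking by B (broadest → narrowest): Plethodon glutinosus (2.26) > Plethodon richmondi (2.01) > Plethodon cinereus (1.51)

Plethodon glutinosus > Plethodon richmondi > Plethodon cinereus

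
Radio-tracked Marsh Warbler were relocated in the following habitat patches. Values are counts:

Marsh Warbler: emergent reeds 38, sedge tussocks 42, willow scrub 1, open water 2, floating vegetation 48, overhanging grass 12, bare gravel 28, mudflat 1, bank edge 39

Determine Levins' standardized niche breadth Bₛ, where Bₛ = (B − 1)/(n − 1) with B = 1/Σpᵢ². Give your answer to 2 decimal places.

0.57

Proportions for Marsh Warbler (n=211): 38/211=0.1801, 42/211=0.1991, 1/211=0.0047, 2/211=0.0095, 48/211=0.2275, 12/211=0.0569, 28/211=0.1327, 1/211=0.0047, 39/211=0.1848
Σpᵢ² = 0.1801² + 0.1991² + 0.0047² + 0.0095² + 0.2275² + 0.0569² + 0.1327² + 0.0047² + 0.1848² = 0.032436 + 0.039641 + 0.000022 + 0.000090 + 0.051756 + 0.003238 + 0.017609 + 0.000022 + 0.034151 = 0.178965
B = 1 / 0.178965 = 5.5877
Bₛ = (B − 1)/(n − 1) = (5.5877 − 1)/(9 − 1) = 4.5877/8 = 0.5735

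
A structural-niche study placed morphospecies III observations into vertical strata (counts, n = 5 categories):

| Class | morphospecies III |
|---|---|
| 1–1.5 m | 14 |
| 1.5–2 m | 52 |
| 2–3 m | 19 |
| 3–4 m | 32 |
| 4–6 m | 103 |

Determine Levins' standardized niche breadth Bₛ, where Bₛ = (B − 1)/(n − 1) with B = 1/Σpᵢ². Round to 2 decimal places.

Proportions for morphospecies III (n=220): 14/220=0.0636, 52/220=0.2364, 19/220=0.0864, 32/220=0.1455, 103/220=0.4682
Σpᵢ² = 0.0636² + 0.2364² + 0.0864² + 0.1455² + 0.4682² = 0.004045 + 0.055885 + 0.007465 + 0.021170 + 0.219211 = 0.307776
B = 1 / 0.307776 = 3.2491
Bₛ = (B − 1)/(n − 1) = (3.2491 − 1)/(5 − 1) = 2.2491/4 = 0.5623

0.56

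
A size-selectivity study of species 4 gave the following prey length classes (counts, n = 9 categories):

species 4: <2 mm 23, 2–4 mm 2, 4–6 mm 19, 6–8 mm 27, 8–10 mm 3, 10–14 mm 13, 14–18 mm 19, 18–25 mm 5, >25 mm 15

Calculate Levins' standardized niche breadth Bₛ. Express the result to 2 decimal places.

0.70

Proportions for species 4 (n=126): 23/126=0.1825, 2/126=0.0159, 19/126=0.1508, 27/126=0.2143, 3/126=0.0238, 13/126=0.1032, 19/126=0.1508, 5/126=0.0397, 15/126=0.1190
Σpᵢ² = 0.1825² + 0.0159² + 0.1508² + 0.2143² + 0.0238² + 0.1032² + 0.1508² + 0.0397² + 0.1190² = 0.033306 + 0.000253 + 0.022741 + 0.045924 + 0.000566 + 0.010650 + 0.022741 + 0.001576 + 0.014161 = 0.151918
B = 1 / 0.151918 = 6.5825
Bₛ = (B − 1)/(n − 1) = (6.5825 − 1)/(9 − 1) = 5.5825/8 = 0.6978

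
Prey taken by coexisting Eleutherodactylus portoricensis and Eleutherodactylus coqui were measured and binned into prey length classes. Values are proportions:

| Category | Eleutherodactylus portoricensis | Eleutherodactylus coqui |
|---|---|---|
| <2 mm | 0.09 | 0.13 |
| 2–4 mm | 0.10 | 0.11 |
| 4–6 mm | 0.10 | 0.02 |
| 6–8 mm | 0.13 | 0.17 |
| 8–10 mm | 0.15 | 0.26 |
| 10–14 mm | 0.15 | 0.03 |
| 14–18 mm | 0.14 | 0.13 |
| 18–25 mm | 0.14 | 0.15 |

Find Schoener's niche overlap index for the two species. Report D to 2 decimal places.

0.79

Σ|p₁ᵢ − p₂ᵢ| = 0.04 + 0.01 + 0.08 + 0.04 + 0.11 + 0.12 + 0.01 + 0.01 = 0.42
D = 1 − ½ × 0.42 = 1 − 0.210 = 0.7900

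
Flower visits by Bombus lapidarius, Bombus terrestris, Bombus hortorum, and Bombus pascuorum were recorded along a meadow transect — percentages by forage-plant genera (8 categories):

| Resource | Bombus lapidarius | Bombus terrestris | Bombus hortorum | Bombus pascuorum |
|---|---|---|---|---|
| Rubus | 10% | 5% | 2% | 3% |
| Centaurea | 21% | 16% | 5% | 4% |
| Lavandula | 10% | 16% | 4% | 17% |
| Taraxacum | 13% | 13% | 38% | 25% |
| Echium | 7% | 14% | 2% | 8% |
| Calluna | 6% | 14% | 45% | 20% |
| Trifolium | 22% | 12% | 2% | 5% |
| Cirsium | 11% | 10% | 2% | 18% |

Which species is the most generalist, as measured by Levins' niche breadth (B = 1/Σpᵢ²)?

Bombus terrestris

Convert percentages to proportions (divide by 100).
Σp_lapiᵢ² = 0.10² + 0.21² + 0.10² + 0.13² + 0.07² + 0.06² + 0.22² + 0.11² = 0.0100 + 0.0441 + 0.0100 + 0.0169 + 0.0049 + 0.0036 + 0.0484 + 0.0121 = 0.1500
B_lapi = 1 / 0.1500 = 6.6667
Σp_terrᵢ² = 0.05² + 0.16² + 0.16² + 0.13² + 0.14² + 0.14² + 0.12² + 0.10² = 0.0025 + 0.0256 + 0.0256 + 0.0169 + 0.0196 + 0.0196 + 0.0144 + 0.0100 = 0.1342
B_terr = 1 / 0.1342 = 7.4516
Σp_hortᵢ² = 0.02² + 0.05² + 0.04² + 0.38² + 0.02² + 0.45² + 0.02² + 0.02² = 0.0004 + 0.0025 + 0.0016 + 0.1444 + 0.0004 + 0.2025 + 0.0004 + 0.0004 = 0.3526
B_hort = 1 / 0.3526 = 2.8361
Σp_pascᵢ² = 0.03² + 0.04² + 0.17² + 0.25² + 0.08² + 0.20² + 0.05² + 0.18² = 0.0009 + 0.0016 + 0.0289 + 0.0625 + 0.0064 + 0.0400 + 0.0025 + 0.0324 = 0.1752
B_pasc = 1 / 0.1752 = 5.7078
Highest B → broadest niche (most generalist): Bombus terrestris (B = 7.45).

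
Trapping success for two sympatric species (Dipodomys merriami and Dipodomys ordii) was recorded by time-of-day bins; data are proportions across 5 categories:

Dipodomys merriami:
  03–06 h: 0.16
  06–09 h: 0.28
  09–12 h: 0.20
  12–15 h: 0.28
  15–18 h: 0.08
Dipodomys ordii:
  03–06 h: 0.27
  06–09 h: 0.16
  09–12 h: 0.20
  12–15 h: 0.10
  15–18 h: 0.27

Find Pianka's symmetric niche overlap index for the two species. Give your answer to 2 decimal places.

0.79

Σ p₁ᵢp₂ᵢ = 0.0432 + 0.0448 + 0.0400 + 0.0280 + 0.0216 = 0.1776
Σp_1ᵢ² = 0.16² + 0.28² + 0.20² + 0.28² + 0.08² = 0.0256 + 0.0784 + 0.0400 + 0.0784 + 0.0064 = 0.2288
Σp_2ᵢ² = 0.27² + 0.16² + 0.20² + 0.10² + 0.27² = 0.0729 + 0.0256 + 0.0400 + 0.0100 + 0.0729 = 0.2214
O = 0.1776 / √(0.2288 × 0.2214) = 0.1776 / 0.22507 = 0.7891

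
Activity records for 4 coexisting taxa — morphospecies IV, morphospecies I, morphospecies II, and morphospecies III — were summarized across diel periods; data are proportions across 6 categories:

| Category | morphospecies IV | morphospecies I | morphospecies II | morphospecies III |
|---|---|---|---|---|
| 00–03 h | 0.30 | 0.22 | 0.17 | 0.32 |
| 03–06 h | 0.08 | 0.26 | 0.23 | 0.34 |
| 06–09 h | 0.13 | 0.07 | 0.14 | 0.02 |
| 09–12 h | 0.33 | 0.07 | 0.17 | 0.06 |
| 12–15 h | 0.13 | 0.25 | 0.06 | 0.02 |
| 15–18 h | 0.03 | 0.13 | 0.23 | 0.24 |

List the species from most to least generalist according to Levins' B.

morphospecies II > morphospecies I > morphospecies IV > morphospecies III

Σp_IVᵢ² = 0.30² + 0.08² + 0.13² + 0.33² + 0.13² + 0.03² = 0.0900 + 0.0064 + 0.0169 + 0.1089 + 0.0169 + 0.0009 = 0.2400
B_IV = 1 / 0.2400 = 4.1667
Σp_Iᵢ² = 0.22² + 0.26² + 0.07² + 0.07² + 0.25² + 0.13² = 0.0484 + 0.0676 + 0.0049 + 0.0049 + 0.0625 + 0.0169 = 0.2052
B_I = 1 / 0.2052 = 4.8733
Σp_IIᵢ² = 0.17² + 0.23² + 0.14² + 0.17² + 0.06² + 0.23² = 0.0289 + 0.0529 + 0.0196 + 0.0289 + 0.0036 + 0.0529 = 0.1868
B_II = 1 / 0.1868 = 5.3533
Σp_IIIᵢ² = 0.32² + 0.34² + 0.02² + 0.06² + 0.02² + 0.24² = 0.1024 + 0.1156 + 0.0004 + 0.0036 + 0.0004 + 0.0576 = 0.2800
B_III = 1 / 0.2800 = 3.5714
Ranking by B (broadest → narrowest): morphospecies II (5.35) > morphospecies I (4.87) > morphospecies IV (4.17) > morphospecies III (3.57)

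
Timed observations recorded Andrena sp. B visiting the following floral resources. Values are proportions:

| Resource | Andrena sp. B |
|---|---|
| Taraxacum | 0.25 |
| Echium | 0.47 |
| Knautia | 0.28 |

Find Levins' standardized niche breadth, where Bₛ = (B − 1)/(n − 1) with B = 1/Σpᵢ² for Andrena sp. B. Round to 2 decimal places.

Σpᵢ² = 0.25² + 0.47² + 0.28² = 0.0625 + 0.2209 + 0.0784 = 0.3618
B = 1 / 0.3618 = 2.7640
Bₛ = (B − 1)/(n − 1) = (2.7640 − 1)/(3 − 1) = 1.7640/2 = 0.8820

0.88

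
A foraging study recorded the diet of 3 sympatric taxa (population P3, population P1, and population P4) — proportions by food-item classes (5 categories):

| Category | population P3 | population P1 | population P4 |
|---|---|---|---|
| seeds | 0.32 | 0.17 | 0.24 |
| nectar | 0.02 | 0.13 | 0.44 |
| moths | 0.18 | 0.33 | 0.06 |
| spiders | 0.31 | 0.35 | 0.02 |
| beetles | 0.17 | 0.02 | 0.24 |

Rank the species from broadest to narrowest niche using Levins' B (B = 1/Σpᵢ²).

Σp_P3ᵢ² = 0.32² + 0.02² + 0.18² + 0.31² + 0.17² = 0.1024 + 0.0004 + 0.0324 + 0.0961 + 0.0289 = 0.2602
B_P3 = 1 / 0.2602 = 3.8432
Σp_P1ᵢ² = 0.17² + 0.13² + 0.33² + 0.35² + 0.02² = 0.0289 + 0.0169 + 0.1089 + 0.1225 + 0.0004 = 0.2776
B_P1 = 1 / 0.2776 = 3.6023
Σp_P4ᵢ² = 0.24² + 0.44² + 0.06² + 0.02² + 0.24² = 0.0576 + 0.1936 + 0.0036 + 0.0004 + 0.0576 = 0.3128
B_P4 = 1 / 0.3128 = 3.1969
Ranking by B (broadest → narrowest): population P3 (3.84) > population P1 (3.60) > population P4 (3.20)

population P3 > population P1 > population P4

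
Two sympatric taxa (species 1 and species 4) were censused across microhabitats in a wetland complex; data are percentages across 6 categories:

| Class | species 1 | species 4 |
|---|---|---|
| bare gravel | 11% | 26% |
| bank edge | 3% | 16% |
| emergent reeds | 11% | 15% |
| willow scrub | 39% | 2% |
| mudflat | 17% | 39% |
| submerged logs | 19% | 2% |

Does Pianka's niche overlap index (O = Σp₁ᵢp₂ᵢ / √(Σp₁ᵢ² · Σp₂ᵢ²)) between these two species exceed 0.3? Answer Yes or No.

Convert percentages to proportions (divide by 100).
Σ p₁ᵢp₂ᵢ = 0.0286 + 0.0048 + 0.0165 + 0.0078 + 0.0663 + 0.0038 = 0.1278
Σp_1ᵢ² = 0.11² + 0.03² + 0.11² + 0.39² + 0.17² + 0.19² = 0.0121 + 0.0009 + 0.0121 + 0.1521 + 0.0289 + 0.0361 = 0.2422
Σp_2ᵢ² = 0.26² + 0.16² + 0.15² + 0.02² + 0.39² + 0.02² = 0.0676 + 0.0256 + 0.0225 + 0.0004 + 0.1521 + 0.0004 = 0.2686
O = 0.1278 / √(0.2422 × 0.2686) = 0.1278 / 0.25506 = 0.5011
O = 0.5011 > 0.3 → Yes.

Yes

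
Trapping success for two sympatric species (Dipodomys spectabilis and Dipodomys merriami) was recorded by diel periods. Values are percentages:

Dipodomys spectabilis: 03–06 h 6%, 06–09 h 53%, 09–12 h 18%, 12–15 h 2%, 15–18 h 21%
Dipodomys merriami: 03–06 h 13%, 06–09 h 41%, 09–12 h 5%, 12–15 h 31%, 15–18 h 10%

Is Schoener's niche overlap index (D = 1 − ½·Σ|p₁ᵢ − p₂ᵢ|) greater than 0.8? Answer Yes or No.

No

Convert percentages to proportions (divide by 100).
Σ|p₁ᵢ − p₂ᵢ| = 0.07 + 0.12 + 0.13 + 0.29 + 0.11 = 0.72
D = 1 − ½ × 0.72 = 1 − 0.360 = 0.6400
D = 0.6400 < 0.8 → No.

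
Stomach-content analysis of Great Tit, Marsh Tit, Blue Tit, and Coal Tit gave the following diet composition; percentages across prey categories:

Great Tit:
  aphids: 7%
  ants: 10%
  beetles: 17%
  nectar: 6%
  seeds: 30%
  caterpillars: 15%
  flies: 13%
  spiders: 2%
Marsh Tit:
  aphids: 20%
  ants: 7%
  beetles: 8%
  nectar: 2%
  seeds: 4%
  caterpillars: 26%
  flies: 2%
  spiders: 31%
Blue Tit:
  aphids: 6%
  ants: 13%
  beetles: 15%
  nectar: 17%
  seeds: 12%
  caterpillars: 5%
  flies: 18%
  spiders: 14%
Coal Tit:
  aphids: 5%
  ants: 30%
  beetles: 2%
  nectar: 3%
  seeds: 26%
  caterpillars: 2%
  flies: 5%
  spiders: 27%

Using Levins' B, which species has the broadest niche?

Convert percentages to proportions (divide by 100).
Σp_Greaᵢ² = 0.07² + 0.10² + 0.17² + 0.06² + 0.30² + 0.15² + 0.13² + 0.02² = 0.0049 + 0.0100 + 0.0289 + 0.0036 + 0.0900 + 0.0225 + 0.0169 + 0.0004 = 0.1772
B_Grea = 1 / 0.1772 = 5.6433
Σp_Marsᵢ² = 0.20² + 0.07² + 0.08² + 0.02² + 0.04² + 0.26² + 0.02² + 0.31² = 0.0400 + 0.0049 + 0.0064 + 0.0004 + 0.0016 + 0.0676 + 0.0004 + 0.0961 = 0.2174
B_Mars = 1 / 0.2174 = 4.5998
Σp_Blueᵢ² = 0.06² + 0.13² + 0.15² + 0.17² + 0.12² + 0.05² + 0.18² + 0.14² = 0.0036 + 0.0169 + 0.0225 + 0.0289 + 0.0144 + 0.0025 + 0.0324 + 0.0196 = 0.1408
B_Blue = 1 / 0.1408 = 7.1023
Σp_Coalᵢ² = 0.05² + 0.30² + 0.02² + 0.03² + 0.26² + 0.02² + 0.05² + 0.27² = 0.0025 + 0.0900 + 0.0004 + 0.0009 + 0.0676 + 0.0004 + 0.0025 + 0.0729 = 0.2372
B_Coal = 1 / 0.2372 = 4.2159
Highest B → broadest niche (most generalist): Blue Tit (B = 7.10).

Blue Tit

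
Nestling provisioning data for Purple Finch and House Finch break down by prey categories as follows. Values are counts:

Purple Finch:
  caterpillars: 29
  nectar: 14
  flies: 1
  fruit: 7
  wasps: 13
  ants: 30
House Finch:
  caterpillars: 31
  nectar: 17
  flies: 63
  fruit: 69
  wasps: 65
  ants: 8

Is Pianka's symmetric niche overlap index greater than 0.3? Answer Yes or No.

Yes

Proportions for Purple Finch (n=94): 29/94=0.3085, 14/94=0.1489, 1/94=0.0106, 7/94=0.0745, 13/94=0.1383, 30/94=0.3191
Proportions for House Finch (n=253): 31/253=0.1225, 17/253=0.0672, 63/253=0.2490, 69/253=0.2727, 65/253=0.2569, 8/253=0.0316
Σ p₁ᵢp₂ᵢ = 0.037791 + 0.010006 + 0.002639 + 0.020316 + 0.035529 + 0.010084 = 0.116365
Σp_1ᵢ² = 0.3085² + 0.1489² + 0.0106² + 0.0745² + 0.1383² + 0.3191² = 0.095172 + 0.022171 + 0.000112 + 0.005550 + 0.019127 + 0.101825 = 0.243957
Σp_2ᵢ² = 0.1225² + 0.0672² + 0.2490² + 0.2727² + 0.2569² + 0.0316² = 0.015006 + 0.004516 + 0.062001 + 0.074365 + 0.065998 + 0.000999 = 0.222885
O = 0.116365 / √(0.243957 × 0.222885) = 0.116365 / 0.2331831 = 0.4990
O = 0.4990 > 0.3 → Yes.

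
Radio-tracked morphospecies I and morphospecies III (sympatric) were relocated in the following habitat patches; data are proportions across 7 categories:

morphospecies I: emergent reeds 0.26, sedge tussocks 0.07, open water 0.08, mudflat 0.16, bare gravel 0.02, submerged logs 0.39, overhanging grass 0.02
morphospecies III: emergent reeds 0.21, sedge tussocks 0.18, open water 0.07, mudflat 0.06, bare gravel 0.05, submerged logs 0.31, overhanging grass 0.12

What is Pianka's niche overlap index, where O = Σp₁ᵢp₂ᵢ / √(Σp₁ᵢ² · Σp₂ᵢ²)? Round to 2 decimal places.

0.92

Σ p₁ᵢp₂ᵢ = 0.0546 + 0.0126 + 0.0056 + 0.0096 + 0.0010 + 0.1209 + 0.0024 = 0.2067
Σp_1ᵢ² = 0.26² + 0.07² + 0.08² + 0.16² + 0.02² + 0.39² + 0.02² = 0.0676 + 0.0049 + 0.0064 + 0.0256 + 0.0004 + 0.1521 + 0.0004 = 0.2574
Σp_2ᵢ² = 0.21² + 0.18² + 0.07² + 0.06² + 0.05² + 0.31² + 0.12² = 0.0441 + 0.0324 + 0.0049 + 0.0036 + 0.0025 + 0.0961 + 0.0144 = 0.1980
O = 0.2067 / √(0.2574 × 0.1980) = 0.2067 / 0.22575 = 0.9156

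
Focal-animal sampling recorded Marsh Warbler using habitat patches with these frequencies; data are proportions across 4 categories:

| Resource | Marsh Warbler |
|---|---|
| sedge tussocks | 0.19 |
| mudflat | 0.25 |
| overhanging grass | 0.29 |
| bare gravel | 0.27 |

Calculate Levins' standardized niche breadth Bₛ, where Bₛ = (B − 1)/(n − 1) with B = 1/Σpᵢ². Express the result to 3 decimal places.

0.971

Σpᵢ² = 0.19² + 0.25² + 0.29² + 0.27² = 0.0361 + 0.0625 + 0.0841 + 0.0729 = 0.2556
B = 1 / 0.2556 = 3.91236
Bₛ = (B − 1)/(n − 1) = (3.91236 − 1)/(4 − 1) = 2.91236/3 = 0.97079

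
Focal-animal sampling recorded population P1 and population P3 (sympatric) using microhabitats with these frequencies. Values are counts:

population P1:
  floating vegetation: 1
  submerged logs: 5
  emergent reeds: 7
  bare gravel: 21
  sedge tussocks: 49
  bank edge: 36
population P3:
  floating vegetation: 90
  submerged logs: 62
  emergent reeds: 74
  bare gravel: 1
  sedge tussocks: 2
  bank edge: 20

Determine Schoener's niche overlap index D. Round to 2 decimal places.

Proportions for population P1 (n=119): 1/119=0.0084, 5/119=0.0420, 7/119=0.0588, 21/119=0.1765, 49/119=0.4118, 36/119=0.3025
Proportions for population P3 (n=249): 90/249=0.3614, 62/249=0.2490, 74/249=0.2972, 1/249=0.0040, 2/249=0.0080, 20/249=0.0803
Σ|p₁ᵢ − p₂ᵢ| = 0.3530 + 0.2070 + 0.2384 + 0.1725 + 0.4038 + 0.2222 = 1.5969
D = 1 − ½ × 1.5969 = 1 − 0.79845 = 0.20155

0.20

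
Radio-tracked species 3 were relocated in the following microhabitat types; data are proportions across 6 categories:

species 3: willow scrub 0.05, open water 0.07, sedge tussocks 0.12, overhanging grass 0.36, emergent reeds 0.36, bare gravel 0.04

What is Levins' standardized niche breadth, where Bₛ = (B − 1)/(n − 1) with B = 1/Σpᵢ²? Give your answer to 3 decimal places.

0.508

Σpᵢ² = 0.05² + 0.07² + 0.12² + 0.36² + 0.36² + 0.04² = 0.0025 + 0.0049 + 0.0144 + 0.1296 + 0.1296 + 0.0016 = 0.2826
B = 1 / 0.2826 = 3.53857
Bₛ = (B − 1)/(n − 1) = (3.53857 − 1)/(6 − 1) = 2.53857/5 = 0.50771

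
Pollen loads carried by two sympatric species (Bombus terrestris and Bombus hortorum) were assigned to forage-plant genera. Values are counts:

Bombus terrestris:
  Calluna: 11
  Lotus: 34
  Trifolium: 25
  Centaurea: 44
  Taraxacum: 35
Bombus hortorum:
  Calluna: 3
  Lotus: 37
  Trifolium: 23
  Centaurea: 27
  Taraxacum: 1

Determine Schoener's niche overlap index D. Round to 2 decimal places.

0.74

Proportions for Bombus terrestris (n=149): 11/149=0.0738, 34/149=0.2282, 25/149=0.1678, 44/149=0.2953, 35/149=0.2349
Proportions for Bombus hortorum (n=91): 3/91=0.0330, 37/91=0.4066, 23/91=0.2527, 27/91=0.2967, 1/91=0.0110
Σ|p₁ᵢ − p₂ᵢ| = 0.0408 + 0.1784 + 0.0849 + 0.0014 + 0.2239 = 0.5294
D = 1 − ½ × 0.5294 = 1 − 0.26470 = 0.73530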